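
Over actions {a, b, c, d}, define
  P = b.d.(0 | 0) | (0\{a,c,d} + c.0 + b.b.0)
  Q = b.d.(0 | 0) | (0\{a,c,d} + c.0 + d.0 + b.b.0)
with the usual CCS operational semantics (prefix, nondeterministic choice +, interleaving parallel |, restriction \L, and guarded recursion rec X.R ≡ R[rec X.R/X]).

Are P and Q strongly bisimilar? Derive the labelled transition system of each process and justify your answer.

P ≁ Q

Reachable graph of P (9 states):
  u0 = b.d.(0 | 0) | (0\{a,c,d} + c.0 + b.b.0) :: —b→ u1, —b→ u2, —c→ u3
  u1 = b.d.(0 | 0) | b.0 :: —b→ u3, —b→ u4
  u2 = d.(0 | 0) | (0\{a,c,d} + c.0 + b.b.0) :: —b→ u4, —c→ u5, —d→ u6
  u3 = b.d.(0 | 0) | 0 :: —b→ u5
  u4 = d.(0 | 0) | b.0 :: —b→ u5, —d→ u7
  u5 = d.(0 | 0) | 0 :: —d→ u8
  u6 = 0 | 0 | (0\{a,c,d} + c.0 + b.b.0) :: —b→ u7, —c→ u8
  u7 = 0 | 0 | b.0 :: —b→ u8
  u8 = 0 | 0 | 0 :: (no moves)
Reachable graph of Q (9 states):
  v0 = b.d.(0 | 0) | (0\{a,c,d} + c.0 + d.0 + b.b.0) :: —b→ v1, —b→ v2, —c→ v3, —d→ v3
  v1 = b.d.(0 | 0) | b.0 :: —b→ v3, —b→ v4
  v2 = d.(0 | 0) | (0\{a,c,d} + c.0 + d.0 + b.b.0) :: —b→ v4, —c→ v5, —d→ v5, —d→ v6
  v3 = b.d.(0 | 0) | 0 :: —b→ v5
  v4 = d.(0 | 0) | b.0 :: —b→ v5, —d→ v7
  v5 = d.(0 | 0) | 0 :: —d→ v8
  v6 = 0 | 0 | (0\{a,c,d} + c.0 + d.0 + b.b.0) :: —b→ v7, —c→ v8, —d→ v8
  v7 = 0 | 0 | b.0 :: —b→ v8
  v8 = 0 | 0 | 0 :: (no moves)
Partition-refinement fixed point:
  B0 = {u0}
  B1 = {u1, v1}
  B2 = {u4, v4}
  B3 = {u5, v5}
  B4 = {u8, v8}
  B5 = {u7, v7}
  B6 = {u3, v3}
  B7 = {u2}
  B8 = {u6}
  B9 = {v0}
  B10 = {v2}
  B11 = {v6}
u0 ∈ B0, v0 ∈ B9 → different blocks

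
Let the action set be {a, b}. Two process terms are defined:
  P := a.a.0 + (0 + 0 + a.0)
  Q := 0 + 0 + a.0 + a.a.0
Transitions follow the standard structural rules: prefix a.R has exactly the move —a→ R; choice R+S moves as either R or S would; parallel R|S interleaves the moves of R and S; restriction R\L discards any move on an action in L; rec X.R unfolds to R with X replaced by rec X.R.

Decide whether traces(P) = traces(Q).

trace-equivalent

P's transition system — 3 states:
  u0 = a.a.0 + (0 + 0 + a.0) | =a=> u1, =a=> u2
  u1 = 0 | (no moves)
  u2 = a.0 | =a=> u1
Q's transition system — 3 states:
  v0 = 0 + 0 + a.0 + a.a.0 | =a=> v1, =a=> v2
  v1 = 0 | (no moves)
  v2 = a.0 | =a=> v1
Coarsest stable partition (strong bisimilarity classes):
  B0 = {u0, v0}
  B1 = {u1, v1}
  B2 = {u2, v2}
u0 ∈ B0, v0 ∈ B0 → same block
Bisimilar ⇒ trace-equivalent.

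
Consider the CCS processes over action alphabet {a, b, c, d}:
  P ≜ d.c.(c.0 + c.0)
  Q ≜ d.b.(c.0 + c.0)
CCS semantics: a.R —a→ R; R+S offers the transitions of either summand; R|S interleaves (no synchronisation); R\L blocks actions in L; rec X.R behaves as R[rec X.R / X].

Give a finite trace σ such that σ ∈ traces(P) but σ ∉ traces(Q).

P's transition system — 4 states:
  m0 = d.c.(c.0 + c.0) → -d-> m1
  m1 = c.(c.0 + c.0) → -c-> m2
  m2 = c.0 + c.0 → -c-> m3
  m3 = 0 → (no moves)
Q's transition system — 4 states:
  n0 = d.b.(c.0 + c.0) → -d-> n1
  n1 = b.(c.0 + c.0) → -b-> n2
  n2 = c.0 + c.0 → -c-> n3
  n3 = 0 → (no moves)
Run σ = ⟨dc⟩ on P: start {m0}
  step 1 (d): {m1}
  step 2 (c): {m2}
  — P admits the full trace.
Run σ = ⟨dc⟩ on Q: start {n0}
  step 1 (d): {n1}
  step 2 (c): no successor for Q

dc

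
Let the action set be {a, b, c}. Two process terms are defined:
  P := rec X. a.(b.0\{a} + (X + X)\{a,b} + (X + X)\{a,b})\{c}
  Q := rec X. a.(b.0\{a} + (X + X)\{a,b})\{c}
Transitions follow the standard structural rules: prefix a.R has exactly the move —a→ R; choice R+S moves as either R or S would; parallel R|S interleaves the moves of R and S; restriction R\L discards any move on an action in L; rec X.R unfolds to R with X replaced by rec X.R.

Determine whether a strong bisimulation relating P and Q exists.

Reachable graph of P (3 states):
  u0 = rec X. a.(b.0\{a} + (X + X)\{a,b} + (X + X)\{a,b})\{c} ⊢ ··a··> u1
  u1 = (b.0\{a} + ((rec X. a.(b.0\{a} + (X + X)\{a,b} + (X + X)\{a,b})\{c}) + (rec X. a.(b.0\{a} + (X + X)\{a,b} + (X + X)\{a,b})\{c}))\{a,b} + ((rec X. a.(b.0\{a} + (X + X)\{a,b} + (X + X)\{a,b})\{c}) + (rec X. a.(b.0\{a} + (X + X)\{a,b} + (X + X)\{a,b})\{c}))\{a,b})\{c} ⊢ ··b··> u2
  u2 = 0\{a}\{c} ⊢ stopped
Reachable graph of Q (3 states):
  v0 = rec X. a.(b.0\{a} + (X + X)\{a,b})\{c} ⊢ ··a··> v1
  v1 = (b.0\{a} + ((rec X. a.(b.0\{a} + (X + X)\{a,b})\{c}) + (rec X. a.(b.0\{a} + (X + X)\{a,b})\{c}))\{a,b})\{c} ⊢ ··b··> v2
  v2 = 0\{a}\{c} ⊢ stopped
Partition-refinement fixed point:
  B0 = {u0, v0}
  B1 = {u1, v1}
  B2 = {u2, v2}
u0 ∈ B0, v0 ∈ B0 → same block

YES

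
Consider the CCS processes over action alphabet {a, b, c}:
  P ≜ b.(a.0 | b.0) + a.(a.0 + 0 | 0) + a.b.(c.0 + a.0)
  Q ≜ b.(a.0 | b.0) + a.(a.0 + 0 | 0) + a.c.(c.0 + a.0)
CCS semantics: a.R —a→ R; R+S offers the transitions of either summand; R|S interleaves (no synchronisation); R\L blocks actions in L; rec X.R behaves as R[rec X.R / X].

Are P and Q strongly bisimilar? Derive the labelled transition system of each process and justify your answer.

P ≁ Q

Reachable graph of P (9 states):
  p0 = b.(a.0 | b.0) + a.(a.0 + 0 | 0) + a.b.(c.0 + a.0) ⊢ =a=> p1, =a=> p2, =b=> p3
  p1 = a.0 + 0 | 0 ⊢ =a=> p4
  p2 = b.(c.0 + a.0) ⊢ =b=> p5
  p3 = a.0 | b.0 ⊢ =a=> p6, =b=> p7
  p4 = 0 ⊢ stopped
  p5 = c.0 + a.0 ⊢ =a=> p4, =c=> p4
  p6 = 0 | b.0 ⊢ =b=> p8
  p7 = a.0 | 0 ⊢ =a=> p8
  p8 = 0 | 0 ⊢ stopped
Reachable graph of Q (9 states):
  q0 = b.(a.0 | b.0) + a.(a.0 + 0 | 0) + a.c.(c.0 + a.0) ⊢ =a=> q1, =a=> q2, =b=> q3
  q1 = a.0 + 0 | 0 ⊢ =a=> q4
  q2 = c.(c.0 + a.0) ⊢ =c=> q5
  q3 = a.0 | b.0 ⊢ =a=> q6, =b=> q7
  q4 = 0 ⊢ stopped
  q5 = c.0 + a.0 ⊢ =a=> q4, =c=> q4
  q6 = 0 | b.0 ⊢ =b=> q8
  q7 = a.0 | 0 ⊢ =a=> q8
  q8 = 0 | 0 ⊢ stopped
Partition-refinement fixed point:
  B0 = {p0}
  B1 = {p2}
  B2 = {p5, q5}
  B3 = {p4, p8, q4, q8}
  B4 = {p1, p7, q1, q7}
  B5 = {p3, q3}
  B6 = {p6, q6}
  B7 = {q0}
  B8 = {q2}
p0 ∈ B0, q0 ∈ B7 → different blocks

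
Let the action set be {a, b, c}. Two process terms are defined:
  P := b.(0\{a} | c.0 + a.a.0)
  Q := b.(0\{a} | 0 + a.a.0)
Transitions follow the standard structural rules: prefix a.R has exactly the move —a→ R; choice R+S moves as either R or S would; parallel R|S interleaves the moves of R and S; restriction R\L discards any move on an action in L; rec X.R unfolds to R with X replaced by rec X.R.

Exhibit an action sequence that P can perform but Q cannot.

P's transition system — 5 states:
  u0 = b.(0\{a} | c.0 + a.a.0) → =b=> u1
  u1 = 0\{a} | c.0 + a.a.0 → =a=> u2, =c=> u3
  u2 = a.0 → =a=> u4
  u3 = 0\{a} | 0 → ·
  u4 = 0 → ·
Q's transition system — 4 states:
  v0 = b.(0\{a} | 0 + a.a.0) → =b=> v1
  v1 = 0\{a} | 0 + a.a.0 → =a=> v2
  v2 = a.0 → =a=> v3
  v3 = 0 → ·
Run σ = ⟨bc⟩ on P: start {u0}
  after b @ step 1: {u1}
  after c @ step 2: {u3}
  P completes σ.
Run σ = ⟨bc⟩ on Q: start {v0}
  after b @ step 1: {v1}
  after c @ step 2: no successor for Q

bc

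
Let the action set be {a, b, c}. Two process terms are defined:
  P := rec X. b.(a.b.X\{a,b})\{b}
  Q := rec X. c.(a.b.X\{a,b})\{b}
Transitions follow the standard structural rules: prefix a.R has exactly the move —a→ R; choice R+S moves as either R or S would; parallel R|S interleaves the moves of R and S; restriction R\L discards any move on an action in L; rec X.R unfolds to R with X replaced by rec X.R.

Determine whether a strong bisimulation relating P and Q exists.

NO

Reachable graph of P (3 states):
  p0 = rec X. b.(a.b.X\{a,b})\{b} → ··b··> p1
  p1 = (a.b.(rec X. b.(a.b.X\{a,b})\{b})\{a,b})\{b} → ··a··> p2
  p2 = (b.(rec X. b.(a.b.X\{a,b})\{b})\{a,b})\{b} → deadlocked
Reachable graph of Q (3 states):
  q0 = rec X. c.(a.b.X\{a,b})\{b} → ··c··> q1
  q1 = (a.b.(rec X. c.(a.b.X\{a,b})\{b})\{a,b})\{b} → ··a··> q2
  q2 = (b.(rec X. c.(a.b.X\{a,b})\{b})\{a,b})\{b} → deadlocked
Bisimilarity quotient blocks:
  B0 = {p0}
  B1 = {p1, q1}
  B2 = {p2, q2}
  B3 = {q0}
p0 ∈ B0, q0 ∈ B3 → different blocks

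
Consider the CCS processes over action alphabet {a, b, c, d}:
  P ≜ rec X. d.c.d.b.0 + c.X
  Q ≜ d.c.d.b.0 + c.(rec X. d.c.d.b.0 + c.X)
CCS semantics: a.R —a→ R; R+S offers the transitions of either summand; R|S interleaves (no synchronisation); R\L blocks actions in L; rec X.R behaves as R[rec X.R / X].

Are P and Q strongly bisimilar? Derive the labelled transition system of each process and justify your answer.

bisimilar

LTS(P): 5 reachable states
  s0 = rec X. d.c.d.b.0 + c.X | —c→ s0, —d→ s1
  s1 = c.d.b.0 | —c→ s2
  s2 = d.b.0 | —d→ s3
  s3 = b.0 | —b→ s4
  s4 = 0 | ·
LTS(Q): 6 reachable states
  t0 = d.c.d.b.0 + c.(rec X. d.c.d.b.0 + c.X) | —c→ t1, —d→ t2
  t1 = rec X. d.c.d.b.0 + c.X | —c→ t1, —d→ t2
  t2 = c.d.b.0 | —c→ t3
  t3 = d.b.0 | —d→ t4
  t4 = b.0 | —b→ t5
  t5 = 0 | ·
Partition-refinement fixed point:
  B0 = {s0, t0, t1}
  B1 = {s1, t2}
  B2 = {s2, t3}
  B3 = {s3, t4}
  B4 = {s4, t5}
s0 ∈ B0, t0 ∈ B0 → same block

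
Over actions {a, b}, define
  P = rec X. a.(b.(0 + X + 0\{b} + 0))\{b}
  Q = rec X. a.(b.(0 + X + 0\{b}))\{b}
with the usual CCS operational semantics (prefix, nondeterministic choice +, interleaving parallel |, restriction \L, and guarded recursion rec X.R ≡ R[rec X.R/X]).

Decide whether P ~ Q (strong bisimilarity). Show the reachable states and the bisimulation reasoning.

P ~ Q

Reachable graph of P (2 states):
  s0 = rec X. a.(b.(0 + X + 0\{b} + 0))\{b} has moves --a--▸ s1
  s1 = (b.(0 + (rec X. a.(b.(0 + X + 0\{b} + 0))\{b}) + 0\{b} + 0))\{b} has moves ∅
Reachable graph of Q (2 states):
  t0 = rec X. a.(b.(0 + X + 0\{b}))\{b} has moves --a--▸ t1
  t1 = (b.(0 + (rec X. a.(b.(0 + X + 0\{b}))\{b}) + 0\{b}))\{b} has moves ∅
Coarsest stable partition (strong bisimilarity classes):
  B0 = {s0, t0}
  B1 = {s1, t1}
s0 ∈ B0, t0 ∈ B0 → same block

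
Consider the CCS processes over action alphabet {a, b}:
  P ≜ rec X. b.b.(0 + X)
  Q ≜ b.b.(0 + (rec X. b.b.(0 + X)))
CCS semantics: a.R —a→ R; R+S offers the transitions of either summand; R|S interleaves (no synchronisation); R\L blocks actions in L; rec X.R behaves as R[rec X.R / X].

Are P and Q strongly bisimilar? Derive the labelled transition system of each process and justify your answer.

bisimilar

P's transition system — 3 states:
  u0 = rec X. b.b.(0 + X) has moves ··b··> u1
  u1 = b.(0 + (rec X. b.b.(0 + X))) has moves ··b··> u2
  u2 = 0 + (rec X. b.b.(0 + X)) has moves ··b··> u1
Q's transition system — 3 states:
  v0 = b.b.(0 + (rec X. b.b.(0 + X))) has moves ··b··> v1
  v1 = b.(0 + (rec X. b.b.(0 + X))) has moves ··b··> v2
  v2 = 0 + (rec X. b.b.(0 + X)) has moves ··b··> v1
Bisimilarity quotient blocks:
  B0 = {u0, u1, u2, v0, v1, v2}
u0 ∈ B0, v0 ∈ B0 → same block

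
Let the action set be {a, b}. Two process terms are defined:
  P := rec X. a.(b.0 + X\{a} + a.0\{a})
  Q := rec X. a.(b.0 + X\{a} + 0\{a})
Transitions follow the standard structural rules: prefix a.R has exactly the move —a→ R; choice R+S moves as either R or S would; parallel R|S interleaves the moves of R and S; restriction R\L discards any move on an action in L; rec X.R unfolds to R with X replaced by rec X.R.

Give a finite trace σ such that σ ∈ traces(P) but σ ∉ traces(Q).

aa

LTS(P): 4 reachable states
  u0 = rec X. a.(b.0 + X\{a} + a.0\{a}) :: —a→ u1
  u1 = b.0 + (rec X. a.(b.0 + X\{a} + a.0\{a}))\{a} + a.0\{a} :: —a→ u2, —b→ u3
  u2 = 0\{a} :: stopped
  u3 = 0 :: stopped
LTS(Q): 3 reachable states
  v0 = rec X. a.(b.0 + X\{a} + 0\{a}) :: —a→ v1
  v1 = b.0 + (rec X. a.(b.0 + X\{a} + 0\{a}))\{a} + 0\{a} :: —b→ v2
  v2 = 0 :: stopped
Executing aa from P (initial set {u0}):
  step 1 (a): {u1}
  step 2 (a): {u2}
  P completes σ.
Executing aa from Q (initial set {v0}):
  step 1 (a): {v1}
  step 2 (a): no successor for Q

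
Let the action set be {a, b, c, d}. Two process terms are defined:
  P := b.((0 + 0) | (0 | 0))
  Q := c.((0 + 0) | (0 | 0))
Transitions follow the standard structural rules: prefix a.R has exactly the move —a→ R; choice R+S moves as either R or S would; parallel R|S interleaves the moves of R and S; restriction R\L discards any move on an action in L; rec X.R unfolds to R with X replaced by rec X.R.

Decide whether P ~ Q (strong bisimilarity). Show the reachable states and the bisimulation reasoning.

Reachable graph of P (2 states):
  s0 = b.((0 + 0) | (0 | 0)) :: --b--▸ s1
  s1 = (0 + 0) | (0 | 0) :: stopped
Reachable graph of Q (2 states):
  t0 = c.((0 + 0) | (0 | 0)) :: --c--▸ t1
  t1 = (0 + 0) | (0 | 0) :: stopped
Bisimilarity quotient blocks:
  B0 = {s0}
  B1 = {s1, t1}
  B2 = {t0}
s0 ∈ B0, t0 ∈ B2 → different blocks

NO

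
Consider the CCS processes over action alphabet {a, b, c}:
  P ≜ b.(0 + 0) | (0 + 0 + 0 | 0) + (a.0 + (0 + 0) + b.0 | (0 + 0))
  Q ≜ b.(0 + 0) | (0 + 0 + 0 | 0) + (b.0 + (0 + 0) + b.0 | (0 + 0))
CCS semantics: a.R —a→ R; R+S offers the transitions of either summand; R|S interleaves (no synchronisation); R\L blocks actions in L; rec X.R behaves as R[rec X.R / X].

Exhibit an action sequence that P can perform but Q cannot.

a

P's transition system — 4 states:
  m0 = b.(0 + 0) | (0 + 0 + 0 | 0) + (a.0 + (0 + 0) + b.0 | (0 + 0)) has moves --a--▸ m1, --b--▸ m2, --b--▸ m3
  m1 = 0 has moves (no moves)
  m2 = (0 + 0) | (0 + 0 + 0 | 0) has moves (no moves)
  m3 = 0 | (0 + 0) has moves (no moves)
Q's transition system — 4 states:
  n0 = b.(0 + 0) | (0 + 0 + 0 | 0) + (b.0 + (0 + 0) + b.0 | (0 + 0)) has moves --b--▸ n1, --b--▸ n2, --b--▸ n3
  n1 = (0 + 0) | (0 + 0 + 0 | 0) has moves (no moves)
  n2 = 0 has moves (no moves)
  n3 = 0 | (0 + 0) has moves (no moves)
Run σ = ⟨a⟩ on P: start {m0}
  [1] a ⇒ {m1}
  P completes σ.
Run σ = ⟨a⟩ on Q: start {n0}
  [1] a ⇒ no successor for Q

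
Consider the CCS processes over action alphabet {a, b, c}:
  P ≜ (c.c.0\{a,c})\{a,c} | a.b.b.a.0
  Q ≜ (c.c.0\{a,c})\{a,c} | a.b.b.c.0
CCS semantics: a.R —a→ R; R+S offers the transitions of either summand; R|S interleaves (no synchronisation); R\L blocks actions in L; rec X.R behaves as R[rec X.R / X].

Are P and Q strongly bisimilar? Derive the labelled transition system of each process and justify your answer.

Reachable graph of P (5 states):
  u0 = (c.c.0\{a,c})\{a,c} | a.b.b.a.0 :: —a→ u1
  u1 = (c.c.0\{a,c})\{a,c} | b.b.a.0 :: —b→ u2
  u2 = (c.c.0\{a,c})\{a,c} | b.a.0 :: —b→ u3
  u3 = (c.c.0\{a,c})\{a,c} | a.0 :: —a→ u4
  u4 = (c.c.0\{a,c})\{a,c} | 0 :: (no moves)
Reachable graph of Q (5 states):
  v0 = (c.c.0\{a,c})\{a,c} | a.b.b.c.0 :: —a→ v1
  v1 = (c.c.0\{a,c})\{a,c} | b.b.c.0 :: —b→ v2
  v2 = (c.c.0\{a,c})\{a,c} | b.c.0 :: —b→ v3
  v3 = (c.c.0\{a,c})\{a,c} | c.0 :: —c→ v4
  v4 = (c.c.0\{a,c})\{a,c} | 0 :: (no moves)
Coarsest stable partition (strong bisimilarity classes):
  B0 = {u0}
  B1 = {u1}
  B2 = {u2}
  B3 = {u3}
  B4 = {u4, v4}
  B5 = {v0}
  B6 = {v1}
  B7 = {v2}
  B8 = {v3}
u0 ∈ B0, v0 ∈ B5 → different blocks

P ≁ Q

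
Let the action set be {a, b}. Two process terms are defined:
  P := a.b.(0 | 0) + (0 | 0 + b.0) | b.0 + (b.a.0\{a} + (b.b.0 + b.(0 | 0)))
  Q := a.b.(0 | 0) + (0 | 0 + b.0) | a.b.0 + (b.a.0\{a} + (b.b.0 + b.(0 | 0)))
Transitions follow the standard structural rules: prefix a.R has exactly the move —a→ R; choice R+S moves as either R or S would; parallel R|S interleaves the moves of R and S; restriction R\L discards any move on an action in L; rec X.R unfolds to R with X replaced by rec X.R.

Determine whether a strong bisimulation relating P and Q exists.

Reachable graph of P (9 states):
  p0 = a.b.(0 | 0) + (0 | 0 + b.0) | b.0 + (b.a.0\{a} + (b.b.0 + b.(0 | 0))) ⊢ --a--▸ p1, --b--▸ p2, --b--▸ p3, --b--▸ p4, --b--▸ p5, --b--▸ p6
  p1 = b.(0 | 0) ⊢ --b--▸ p3
  p2 = (0 | 0 + b.0) | 0 ⊢ --b--▸ p3
  p3 = 0 | 0 ⊢ stopped
  p4 = 0 | b.0 ⊢ --b--▸ p3
  p5 = a.0\{a} ⊢ --a--▸ p7
  p6 = b.0 ⊢ --b--▸ p8
  p7 = 0\{a} ⊢ stopped
  p8 = 0 ⊢ stopped
Reachable graph of Q (11 states):
  q0 = a.b.(0 | 0) + (0 | 0 + b.0) | a.b.0 + (b.a.0\{a} + (b.b.0 + b.(0 | 0))) ⊢ --a--▸ q1, --a--▸ q2, --b--▸ q3, --b--▸ q4, --b--▸ q5, --b--▸ q6
  q1 = (0 | 0 + b.0) | b.0 ⊢ --b--▸ q7, --b--▸ q8
  q2 = b.(0 | 0) ⊢ --b--▸ q3
  q3 = 0 | 0 ⊢ stopped
  q4 = 0 | a.b.0 ⊢ --a--▸ q8
  q5 = a.0\{a} ⊢ --a--▸ q9
  q6 = b.0 ⊢ --b--▸ q10
  q7 = (0 | 0 + b.0) | 0 ⊢ --b--▸ q3
  q8 = 0 | b.0 ⊢ --b--▸ q3
  q9 = 0\{a} ⊢ stopped
  q10 = 0 ⊢ stopped
Bisimilarity quotient blocks:
  B0 = {p0}
  B1 = {p1, p2, p4, p6, q2, q6, q7, q8}
  B2 = {p3, p7, p8, q10, q3, q9}
  B3 = {p5, q5}
  B4 = {q0}
  B5 = {q1}
  B6 = {q4}
p0 ∈ B0, q0 ∈ B4 → different blocks

not bisimilar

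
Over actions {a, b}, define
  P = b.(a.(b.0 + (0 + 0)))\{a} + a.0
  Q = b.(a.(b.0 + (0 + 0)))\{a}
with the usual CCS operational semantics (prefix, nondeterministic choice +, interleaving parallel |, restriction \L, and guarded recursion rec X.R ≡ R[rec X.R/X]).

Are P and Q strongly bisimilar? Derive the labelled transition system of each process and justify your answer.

P ≁ Q

LTS(P): 3 reachable states
  s0 = b.(a.(b.0 + (0 + 0)))\{a} + a.0 | --a--▸ s1, --b--▸ s2
  s1 = 0 | deadlocked
  s2 = (a.(b.0 + (0 + 0)))\{a} | deadlocked
LTS(Q): 2 reachable states
  t0 = b.(a.(b.0 + (0 + 0)))\{a} | --b--▸ t1
  t1 = (a.(b.0 + (0 + 0)))\{a} | deadlocked
Bisimilarity quotient blocks:
  B0 = {s0}
  B1 = {s1, s2, t1}
  B2 = {t0}
s0 ∈ B0, t0 ∈ B2 → different blocks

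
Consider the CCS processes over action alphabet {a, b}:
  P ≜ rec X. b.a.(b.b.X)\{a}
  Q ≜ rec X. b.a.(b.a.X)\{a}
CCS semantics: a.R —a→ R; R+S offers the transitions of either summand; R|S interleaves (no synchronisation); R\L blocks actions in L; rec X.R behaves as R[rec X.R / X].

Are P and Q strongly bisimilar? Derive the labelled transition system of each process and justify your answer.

not bisimilar

Reachable graph of P (6 states):
  p0 = rec X. b.a.(b.b.X)\{a} :: -b-> p1
  p1 = a.(b.b.(rec X. b.a.(b.b.X)\{a}))\{a} :: -a-> p2
  p2 = (b.b.(rec X. b.a.(b.b.X)\{a}))\{a} :: -b-> p3
  p3 = (b.(rec X. b.a.(b.b.X)\{a}))\{a} :: -b-> p4
  p4 = (rec X. b.a.(b.b.X)\{a})\{a} :: -b-> p5
  p5 = (a.(b.b.(rec X. b.a.(b.b.X)\{a}))\{a})\{a} :: (no moves)
Reachable graph of Q (4 states):
  q0 = rec X. b.a.(b.a.X)\{a} :: -b-> q1
  q1 = a.(b.a.(rec X. b.a.(b.a.X)\{a}))\{a} :: -a-> q2
  q2 = (b.a.(rec X. b.a.(b.a.X)\{a}))\{a} :: -b-> q3
  q3 = (a.(rec X. b.a.(b.a.X)\{a}))\{a} :: (no moves)
Partition-refinement fixed point:
  B0 = {p0}
  B1 = {p1}
  B2 = {p2}
  B3 = {p3}
  B4 = {p4, q2}
  B5 = {p5, q3}
  B6 = {q0}
  B7 = {q1}
p0 ∈ B0, q0 ∈ B6 → different blocks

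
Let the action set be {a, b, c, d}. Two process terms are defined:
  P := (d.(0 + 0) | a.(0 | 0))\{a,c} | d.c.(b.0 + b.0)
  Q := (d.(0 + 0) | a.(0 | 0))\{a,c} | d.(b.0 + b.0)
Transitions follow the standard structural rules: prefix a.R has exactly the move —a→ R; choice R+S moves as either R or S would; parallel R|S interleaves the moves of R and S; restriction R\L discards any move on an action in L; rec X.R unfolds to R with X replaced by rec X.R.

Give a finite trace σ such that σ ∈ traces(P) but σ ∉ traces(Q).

dc

P's transition system — 8 states:
  s0 = (d.(0 + 0) | a.(0 | 0))\{a,c} | d.c.(b.0 + b.0) ⊢ --d--▸ s1, --d--▸ s2
  s1 = ((0 + 0) | a.(0 | 0))\{a,c} | d.c.(b.0 + b.0) ⊢ --d--▸ s3
  s2 = (d.(0 + 0) | a.(0 | 0))\{a,c} | c.(b.0 + b.0) ⊢ --c--▸ s4, --d--▸ s3
  s3 = ((0 + 0) | a.(0 | 0))\{a,c} | c.(b.0 + b.0) ⊢ --c--▸ s5
  s4 = (d.(0 + 0) | a.(0 | 0))\{a,c} | (b.0 + b.0) ⊢ --b--▸ s6, --d--▸ s5
  s5 = ((0 + 0) | a.(0 | 0))\{a,c} | (b.0 + b.0) ⊢ --b--▸ s7
  s6 = (d.(0 + 0) | a.(0 | 0))\{a,c} | 0 ⊢ --d--▸ s7
  s7 = ((0 + 0) | a.(0 | 0))\{a,c} | 0 ⊢ stopped
Q's transition system — 6 states:
  t0 = (d.(0 + 0) | a.(0 | 0))\{a,c} | d.(b.0 + b.0) ⊢ --d--▸ t1, --d--▸ t2
  t1 = ((0 + 0) | a.(0 | 0))\{a,c} | d.(b.0 + b.0) ⊢ --d--▸ t3
  t2 = (d.(0 + 0) | a.(0 | 0))\{a,c} | (b.0 + b.0) ⊢ --b--▸ t4, --d--▸ t3
  t3 = ((0 + 0) | a.(0 | 0))\{a,c} | (b.0 + b.0) ⊢ --b--▸ t5
  t4 = (d.(0 + 0) | a.(0 | 0))\{a,c} | 0 ⊢ --d--▸ t5
  t5 = ((0 + 0) | a.(0 | 0))\{a,c} | 0 ⊢ stopped
Run σ = ⟨dc⟩ on P: start {s0}
  after d @ step 1: {s1, s2}
  after c @ step 2: {s4}
  ✓ P
Run σ = ⟨dc⟩ on Q: start {t0}
  after d @ step 1: {t1, t2}
  after c @ step 2: no successor for Q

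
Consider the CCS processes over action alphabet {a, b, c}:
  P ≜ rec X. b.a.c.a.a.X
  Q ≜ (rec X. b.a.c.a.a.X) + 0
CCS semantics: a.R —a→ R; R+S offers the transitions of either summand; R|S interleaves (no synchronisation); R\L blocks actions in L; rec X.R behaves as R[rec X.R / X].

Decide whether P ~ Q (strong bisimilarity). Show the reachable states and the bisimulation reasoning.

P's transition system — 5 states:
  s0 = rec X. b.a.c.a.a.X has moves ··b··> s1
  s1 = a.c.a.a.(rec X. b.a.c.a.a.X) has moves ··a··> s2
  s2 = c.a.a.(rec X. b.a.c.a.a.X) has moves ··c··> s3
  s3 = a.a.(rec X. b.a.c.a.a.X) has moves ··a··> s4
  s4 = a.(rec X. b.a.c.a.a.X) has moves ··a··> s0
Q's transition system — 6 states:
  t0 = (rec X. b.a.c.a.a.X) + 0 has moves ··b··> t1
  t1 = a.c.a.a.(rec X. b.a.c.a.a.X) has moves ··a··> t2
  t2 = c.a.a.(rec X. b.a.c.a.a.X) has moves ··c··> t3
  t3 = a.a.(rec X. b.a.c.a.a.X) has moves ··a··> t4
  t4 = a.(rec X. b.a.c.a.a.X) has moves ··a··> t5
  t5 = rec X. b.a.c.a.a.X has moves ··b··> t1
Coarsest stable partition (strong bisimilarity classes):
  B0 = {s0, t0, t5}
  B1 = {s1, t1}
  B2 = {s2, t2}
  B3 = {s3, t3}
  B4 = {s4, t4}
s0 ∈ B0, t0 ∈ B0 → same block

P ~ Q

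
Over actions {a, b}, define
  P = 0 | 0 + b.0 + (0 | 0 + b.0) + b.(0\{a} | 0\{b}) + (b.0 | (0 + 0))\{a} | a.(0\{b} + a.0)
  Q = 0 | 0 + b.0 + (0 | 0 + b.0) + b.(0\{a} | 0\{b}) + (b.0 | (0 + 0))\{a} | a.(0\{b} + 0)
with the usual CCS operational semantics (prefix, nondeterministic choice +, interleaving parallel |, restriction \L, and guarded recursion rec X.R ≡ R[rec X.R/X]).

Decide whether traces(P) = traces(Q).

traces(P) ≠ traces(Q) — witness ⟨aa⟩

Reachable graph of P (8 states):
  s0 = 0 | 0 + b.0 + (0 | 0 + b.0) + b.(0\{a} | 0\{b}) + (b.0 | (0 + 0))\{a} | a.(0\{b} + a.0) has moves =a=> s1, =b=> s2, =b=> s3, =b=> s4
  s1 = (b.0 | (0 + 0))\{a} | (0\{b} + a.0) has moves =a=> s5, =b=> s6
  s2 = (0 | (0 + 0))\{a} | a.(0\{b} + a.0) has moves =a=> s6
  s3 = 0 has moves ·
  s4 = 0\{a} | 0\{b} has moves ·
  s5 = (b.0 | (0 + 0))\{a} | 0 has moves =b=> s7
  s6 = (0 | (0 + 0))\{a} | (0\{b} + a.0) has moves =a=> s7
  s7 = (0 | (0 + 0))\{a} | 0 has moves ·
Reachable graph of Q (6 states):
  t0 = 0 | 0 + b.0 + (0 | 0 + b.0) + b.(0\{a} | 0\{b}) + (b.0 | (0 + 0))\{a} | a.(0\{b} + 0) has moves =a=> t1, =b=> t2, =b=> t3, =b=> t4
  t1 = (b.0 | (0 + 0))\{a} | (0\{b} + 0) has moves =b=> t5
  t2 = (0 | (0 + 0))\{a} | a.(0\{b} + 0) has moves =a=> t5
  t3 = 0 has moves ·
  t4 = 0\{a} | 0\{b} has moves ·
  t5 = (0 | (0 + 0))\{a} | (0\{b} + 0) has moves ·
Executing aa from P (initial set {s0}):
  [1] a ⇒ {s1}
  [2] a ⇒ {s5}
  ✓ P
Executing aa from Q (initial set {t0}):
  [1] a ⇒ {t1}
  [2] a ⇒ no successor for Q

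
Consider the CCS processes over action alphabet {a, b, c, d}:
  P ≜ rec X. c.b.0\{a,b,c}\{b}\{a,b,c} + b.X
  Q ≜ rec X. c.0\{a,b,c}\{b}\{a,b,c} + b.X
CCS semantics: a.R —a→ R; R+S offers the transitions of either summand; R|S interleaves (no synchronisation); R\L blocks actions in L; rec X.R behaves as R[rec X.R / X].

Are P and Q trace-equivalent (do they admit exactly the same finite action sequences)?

Reachable graph of P (3 states):
  m0 = rec X. c.b.0\{a,b,c}\{b}\{a,b,c} + b.X → -b-> m0, -c-> m1
  m1 = b.0\{a,b,c}\{b}\{a,b,c} → -b-> m2
  m2 = 0\{a,b,c}\{b}\{a,b,c} → deadlocked
Reachable graph of Q (2 states):
  n0 = rec X. c.0\{a,b,c}\{b}\{a,b,c} + b.X → -b-> n0, -c-> n1
  n1 = 0\{a,b,c}\{b}\{a,b,c} → deadlocked
Run σ = ⟨cb⟩ on P: start {m0}
  step 1 (c): {m1}
  step 2 (b): {m2}
  — P admits the full trace.
Run σ = ⟨cb⟩ on Q: start {n0}
  step 1 (c): {n1}
  step 2 (b): ∅  — Q cannot continue

NO — witness ⟨cb⟩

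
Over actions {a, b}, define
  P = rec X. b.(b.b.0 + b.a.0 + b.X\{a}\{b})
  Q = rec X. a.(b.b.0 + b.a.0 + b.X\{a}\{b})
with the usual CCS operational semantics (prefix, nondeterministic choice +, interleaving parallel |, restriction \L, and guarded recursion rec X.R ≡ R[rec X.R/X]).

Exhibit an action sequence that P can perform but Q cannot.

P's transition system — 6 states:
  m0 = rec X. b.(b.b.0 + b.a.0 + b.X\{a}\{b}) has moves -b-> m1
  m1 = b.b.0 + b.a.0 + b.(rec X. b.(b.b.0 + b.a.0 + b.X\{a}\{b}))\{a}\{b} has moves -b-> m2, -b-> m3, -b-> m4
  m2 = (rec X. b.(b.b.0 + b.a.0 + b.X\{a}\{b}))\{a}\{b} has moves deadlocked
  m3 = a.0 has moves -a-> m5
  m4 = b.0 has moves -b-> m5
  m5 = 0 has moves deadlocked
Q's transition system — 6 states:
  n0 = rec X. a.(b.b.0 + b.a.0 + b.X\{a}\{b}) has moves -a-> n1
  n1 = b.b.0 + b.a.0 + b.(rec X. a.(b.b.0 + b.a.0 + b.X\{a}\{b}))\{a}\{b} has moves -b-> n2, -b-> n3, -b-> n4
  n2 = (rec X. a.(b.b.0 + b.a.0 + b.X\{a}\{b}))\{a}\{b} has moves deadlocked
  n3 = a.0 has moves -a-> n5
  n4 = b.0 has moves -b-> n5
  n5 = 0 has moves deadlocked
Executing b from P (initial set {m0}):
  [1] b ⇒ {m1}
  — P admits the full trace.
Executing b from Q (initial set {n0}):
  [1] b ⇒ ∅  — Q cannot continue

b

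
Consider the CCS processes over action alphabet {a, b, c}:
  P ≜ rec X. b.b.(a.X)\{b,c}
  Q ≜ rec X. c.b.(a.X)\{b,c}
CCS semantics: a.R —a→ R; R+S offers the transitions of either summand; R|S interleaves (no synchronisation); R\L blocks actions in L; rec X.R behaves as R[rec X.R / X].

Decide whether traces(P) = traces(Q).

traces(P) ≠ traces(Q) — witness ⟨b⟩

P's transition system — 4 states:
  p0 = rec X. b.b.(a.X)\{b,c} :: --b--▸ p1
  p1 = b.(a.(rec X. b.b.(a.X)\{b,c}))\{b,c} :: --b--▸ p2
  p2 = (a.(rec X. b.b.(a.X)\{b,c}))\{b,c} :: --a--▸ p3
  p3 = (rec X. b.b.(a.X)\{b,c})\{b,c} :: deadlocked
Q's transition system — 4 states:
  q0 = rec X. c.b.(a.X)\{b,c} :: --c--▸ q1
  q1 = b.(a.(rec X. c.b.(a.X)\{b,c}))\{b,c} :: --b--▸ q2
  q2 = (a.(rec X. c.b.(a.X)\{b,c}))\{b,c} :: --a--▸ q3
  q3 = (rec X. c.b.(a.X)\{b,c})\{b,c} :: deadlocked
Trace ⟨b⟩ through P, begin at {p0}:
  [1] b ⇒ {p1}
  ✓ P
Trace ⟨b⟩ through Q, begin at {q0}:
  [1] b ⇒ ∅  — Q cannot continue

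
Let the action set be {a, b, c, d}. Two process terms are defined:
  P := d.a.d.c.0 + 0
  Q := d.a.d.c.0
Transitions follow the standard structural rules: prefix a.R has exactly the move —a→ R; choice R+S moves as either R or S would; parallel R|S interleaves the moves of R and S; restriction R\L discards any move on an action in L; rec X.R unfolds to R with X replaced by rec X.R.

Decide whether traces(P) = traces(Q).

LTS(P): 5 reachable states
  u0 = d.a.d.c.0 + 0 → ··d··> u1
  u1 = a.d.c.0 → ··a··> u2
  u2 = d.c.0 → ··d··> u3
  u3 = c.0 → ··c··> u4
  u4 = 0 → stopped
LTS(Q): 5 reachable states
  v0 = d.a.d.c.0 → ··d··> v1
  v1 = a.d.c.0 → ··a··> v2
  v2 = d.c.0 → ··d··> v3
  v3 = c.0 → ··c··> v4
  v4 = 0 → stopped
Bisimilarity quotient blocks:
  B0 = {u0, v0}
  B1 = {u1, v1}
  B2 = {u2, v2}
  B3 = {u3, v3}
  B4 = {u4, v4}
u0 ∈ B0, v0 ∈ B0 → same block
Bisimilar ⇒ trace-equivalent.

YES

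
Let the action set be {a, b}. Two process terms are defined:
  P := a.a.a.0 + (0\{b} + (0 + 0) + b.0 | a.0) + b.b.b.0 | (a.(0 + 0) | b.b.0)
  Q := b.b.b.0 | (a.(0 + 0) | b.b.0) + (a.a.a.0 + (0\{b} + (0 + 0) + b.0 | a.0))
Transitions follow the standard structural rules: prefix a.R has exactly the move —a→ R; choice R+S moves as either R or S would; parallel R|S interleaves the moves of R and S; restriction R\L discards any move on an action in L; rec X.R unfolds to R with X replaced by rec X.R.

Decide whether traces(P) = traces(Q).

Reachable graph of P (30 states):
  s0 = a.a.a.0 + (0\{b} + (0 + 0) + b.0 | a.0) + b.b.b.0 | (a.(0 + 0) | b.b.0) :: —a→ s1, —a→ s2, —a→ s3, —b→ s4, —b→ s5, —b→ s6
  s1 = a.a.0 :: —a→ s7
  s2 = b.0 | 0 :: —b→ s8
  s3 = b.b.b.0 | ((0 + 0) | b.b.0) :: —b→ s10, —b→ s9
  s4 = 0 | a.0 :: —a→ s8
  s5 = b.b.0 | (a.(0 + 0) | b.b.0) :: —a→ s9, —b→ s11, —b→ s12
  s6 = b.b.b.0 | (a.(0 + 0) | b.0) :: —a→ s10, —b→ s12, —b→ s13
  s7 = a.0 :: —a→ s14
  s8 = 0 | 0 :: stopped
  s9 = b.b.0 | ((0 + 0) | b.b.0) :: —b→ s15, —b→ s16
  s10 = b.b.b.0 | ((0 + 0) | b.0) :: —b→ s16, —b→ s17
  s11 = b.0 | (a.(0 + 0) | b.b.0) :: —a→ s15, —b→ s18, —b→ s19
  s12 = b.b.0 | (a.(0 + 0) | b.0) :: —a→ s16, —b→ s19, —b→ s20
  s13 = b.b.b.0 | (a.(0 + 0) | 0) :: —a→ s17, —b→ s20
  s14 = 0 :: stopped
  s15 = b.0 | ((0 + 0) | b.b.0) :: —b→ s21, —b→ s22
  s16 = b.b.0 | ((0 + 0) | b.0) :: —b→ s22, —b→ s23
  s17 = b.b.b.0 | ((0 + 0) | 0) :: —b→ s23
  s18 = 0 | (a.(0 + 0) | b.b.0) :: —a→ s21, —b→ s24
  s19 = b.0 | (a.(0 + 0) | b.0) :: —a→ s22, —b→ s24, —b→ s25
  s20 = b.b.0 | (a.(0 + 0) | 0) :: —a→ s23, —b→ s25
  s21 = 0 | ((0 + 0) | b.b.0) :: —b→ s26
  s22 = b.0 | ((0 + 0) | b.0) :: —b→ s26, —b→ s27
  s23 = b.b.0 | ((0 + 0) | 0) :: —b→ s27
  s24 = 0 | (a.(0 + 0) | b.0) :: —a→ s26, —b→ s28
  s25 = b.0 | (a.(0 + 0) | 0) :: —a→ s27, —b→ s28
  s26 = 0 | ((0 + 0) | b.0) :: —b→ s29
  s27 = b.0 | ((0 + 0) | 0) :: —b→ s29
  s28 = 0 | (a.(0 + 0) | 0) :: —a→ s29
  s29 = 0 | ((0 + 0) | 0) :: stopped
Reachable graph of Q (30 states):
  t0 = b.b.b.0 | (a.(0 + 0) | b.b.0) + (a.a.a.0 + (0\{b} + (0 + 0) + b.0 | a.0)) :: —a→ t1, —a→ t2, —a→ t3, —b→ t4, —b→ t5, —b→ t6
  t1 = a.a.0 :: —a→ t7
  t2 = b.0 | 0 :: —b→ t8
  t3 = b.b.b.0 | ((0 + 0) | b.b.0) :: —b→ t10, —b→ t9
  t4 = 0 | a.0 :: —a→ t8
  t5 = b.b.0 | (a.(0 + 0) | b.b.0) :: —a→ t9, —b→ t11, —b→ t12
  t6 = b.b.b.0 | (a.(0 + 0) | b.0) :: —a→ t10, —b→ t12, —b→ t13
  t7 = a.0 :: —a→ t14
  t8 = 0 | 0 :: stopped
  t9 = b.b.0 | ((0 + 0) | b.b.0) :: —b→ t15, —b→ t16
  t10 = b.b.b.0 | ((0 + 0) | b.0) :: —b→ t16, —b→ t17
  t11 = b.0 | (a.(0 + 0) | b.b.0) :: —a→ t15, —b→ t18, —b→ t19
  t12 = b.b.0 | (a.(0 + 0) | b.0) :: —a→ t16, —b→ t19, —b→ t20
  t13 = b.b.b.0 | (a.(0 + 0) | 0) :: —a→ t17, —b→ t20
  t14 = 0 :: stopped
  t15 = b.0 | ((0 + 0) | b.b.0) :: —b→ t21, —b→ t22
  t16 = b.b.0 | ((0 + 0) | b.0) :: —b→ t22, —b→ t23
  t17 = b.b.b.0 | ((0 + 0) | 0) :: —b→ t23
  t18 = 0 | (a.(0 + 0) | b.b.0) :: —a→ t21, —b→ t24
  t19 = b.0 | (a.(0 + 0) | b.0) :: —a→ t22, —b→ t24, —b→ t25
  t20 = b.b.0 | (a.(0 + 0) | 0) :: —a→ t23, —b→ t25
  t21 = 0 | ((0 + 0) | b.b.0) :: —b→ t26
  t22 = b.0 | ((0 + 0) | b.0) :: —b→ t26, —b→ t27
  t23 = b.b.0 | ((0 + 0) | 0) :: —b→ t27
  t24 = 0 | (a.(0 + 0) | b.0) :: —a→ t26, —b→ t28
  t25 = b.0 | (a.(0 + 0) | 0) :: —a→ t27, —b→ t28
  t26 = 0 | ((0 + 0) | b.0) :: —b→ t29
  t27 = b.0 | ((0 + 0) | 0) :: —b→ t29
  t28 = 0 | (a.(0 + 0) | 0) :: —a→ t29
  t29 = 0 | ((0 + 0) | 0) :: stopped
Partition-refinement fixed point:
  B0 = {s0, t0}
  B1 = {s5, s6, t5, t6}
  B2 = {s10, s9, t10, t9}
  B3 = {s15, s16, s17, t15, t16, t17}
  B4 = {s21, s22, s23, t21, t22, t23}
  B5 = {s2, s26, s27, t2, t26, t27}
  B6 = {s14, s29, s8, t14, t29, t8}
  B7 = {s11, s12, s13, t11, t12, t13}
  B8 = {s18, s19, s20, t18, t19, t20}
  B9 = {s24, s25, t24, t25}
  B10 = {s28, s4, s7, t28, t4, t7}
  B11 = {s1, t1}
  B12 = {s3, t3}
s0 ∈ B0, t0 ∈ B0 → same block
Bisimilar ⇒ trace-equivalent.

trace-equivalent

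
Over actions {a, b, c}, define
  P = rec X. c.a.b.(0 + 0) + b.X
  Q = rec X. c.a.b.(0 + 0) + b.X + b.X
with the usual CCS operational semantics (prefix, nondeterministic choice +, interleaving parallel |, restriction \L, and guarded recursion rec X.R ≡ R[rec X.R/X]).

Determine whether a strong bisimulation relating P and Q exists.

P's transition system — 4 states:
  u0 = rec X. c.a.b.(0 + 0) + b.X has moves =b=> u0, =c=> u1
  u1 = a.b.(0 + 0) has moves =a=> u2
  u2 = b.(0 + 0) has moves =b=> u3
  u3 = 0 + 0 has moves ∅
Q's transition system — 4 states:
  v0 = rec X. c.a.b.(0 + 0) + b.X + b.X has moves =b=> v0, =c=> v1
  v1 = a.b.(0 + 0) has moves =a=> v2
  v2 = b.(0 + 0) has moves =b=> v3
  v3 = 0 + 0 has moves ∅
Bisimilarity quotient blocks:
  B0 = {u0, v0}
  B1 = {u1, v1}
  B2 = {u2, v2}
  B3 = {u3, v3}
u0 ∈ B0, v0 ∈ B0 → same block

P ~ Q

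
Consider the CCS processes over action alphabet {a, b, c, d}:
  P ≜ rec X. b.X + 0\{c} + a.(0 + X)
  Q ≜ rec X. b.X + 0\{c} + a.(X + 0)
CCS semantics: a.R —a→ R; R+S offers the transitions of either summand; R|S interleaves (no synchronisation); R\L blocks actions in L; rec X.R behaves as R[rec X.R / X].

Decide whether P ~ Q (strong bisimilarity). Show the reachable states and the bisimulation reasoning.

P ~ Q

Reachable graph of P (2 states):
  s0 = rec X. b.X + 0\{c} + a.(0 + X) → --a--▸ s1, --b--▸ s0
  s1 = 0 + (rec X. b.X + 0\{c} + a.(0 + X)) → --a--▸ s1, --b--▸ s0
Reachable graph of Q (2 states):
  t0 = rec X. b.X + 0\{c} + a.(X + 0) → --a--▸ t1, --b--▸ t0
  t1 = (rec X. b.X + 0\{c} + a.(X + 0)) + 0 → --a--▸ t1, --b--▸ t0
Partition-refinement fixed point:
  B0 = {s0, s1, t0, t1}
s0 ∈ B0, t0 ∈ B0 → same block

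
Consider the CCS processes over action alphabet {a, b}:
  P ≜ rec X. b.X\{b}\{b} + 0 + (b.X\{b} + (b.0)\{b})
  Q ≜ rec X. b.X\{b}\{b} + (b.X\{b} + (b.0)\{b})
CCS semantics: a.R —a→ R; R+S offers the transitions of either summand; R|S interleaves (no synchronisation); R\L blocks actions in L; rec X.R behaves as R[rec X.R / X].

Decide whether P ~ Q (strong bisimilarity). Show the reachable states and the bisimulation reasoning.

Reachable graph of P (3 states):
  u0 = rec X. b.X\{b}\{b} + 0 + (b.X\{b} + (b.0)\{b}) → --b--▸ u1, --b--▸ u2
  u1 = (rec X. b.X\{b}\{b} + 0 + (b.X\{b} + (b.0)\{b}))\{b} → ·
  u2 = (rec X. b.X\{b}\{b} + 0 + (b.X\{b} + (b.0)\{b}))\{b}\{b} → ·
Reachable graph of Q (3 states):
  v0 = rec X. b.X\{b}\{b} + (b.X\{b} + (b.0)\{b}) → --b--▸ v1, --b--▸ v2
  v1 = (rec X. b.X\{b}\{b} + (b.X\{b} + (b.0)\{b}))\{b} → ·
  v2 = (rec X. b.X\{b}\{b} + (b.X\{b} + (b.0)\{b}))\{b}\{b} → ·
Bisimilarity quotient blocks:
  B0 = {u0, v0}
  B1 = {u1, u2, v1, v2}
u0 ∈ B0, v0 ∈ B0 → same block

P ~ Q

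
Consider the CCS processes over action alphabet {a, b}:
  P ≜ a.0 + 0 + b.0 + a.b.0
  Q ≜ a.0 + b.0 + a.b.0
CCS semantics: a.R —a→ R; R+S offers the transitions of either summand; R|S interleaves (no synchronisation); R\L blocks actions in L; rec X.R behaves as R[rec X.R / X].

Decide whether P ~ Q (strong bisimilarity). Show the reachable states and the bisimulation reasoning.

YES

P's transition system — 3 states:
  u0 = a.0 + 0 + b.0 + a.b.0 has moves -a-> u1, -a-> u2, -b-> u1
  u1 = 0 has moves ∅
  u2 = b.0 has moves -b-> u1
Q's transition system — 3 states:
  v0 = a.0 + b.0 + a.b.0 has moves -a-> v1, -a-> v2, -b-> v1
  v1 = 0 has moves ∅
  v2 = b.0 has moves -b-> v1
Bisimilarity quotient blocks:
  B0 = {u0, v0}
  B1 = {u1, v1}
  B2 = {u2, v2}
u0 ∈ B0, v0 ∈ B0 → same block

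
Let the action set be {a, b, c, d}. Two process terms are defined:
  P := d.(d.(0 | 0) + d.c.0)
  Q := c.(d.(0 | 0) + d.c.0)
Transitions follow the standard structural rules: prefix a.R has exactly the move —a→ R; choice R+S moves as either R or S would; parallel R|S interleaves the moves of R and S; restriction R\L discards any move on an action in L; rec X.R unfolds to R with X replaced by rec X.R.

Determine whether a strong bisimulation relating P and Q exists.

LTS(P): 5 reachable states
  m0 = d.(d.(0 | 0) + d.c.0) → -d-> m1
  m1 = d.(0 | 0) + d.c.0 → -d-> m2, -d-> m3
  m2 = 0 | 0 → ∅
  m3 = c.0 → -c-> m4
  m4 = 0 → ∅
LTS(Q): 5 reachable states
  n0 = c.(d.(0 | 0) + d.c.0) → -c-> n1
  n1 = d.(0 | 0) + d.c.0 → -d-> n2, -d-> n3
  n2 = 0 | 0 → ∅
  n3 = c.0 → -c-> n4
  n4 = 0 → ∅
Partition-refinement fixed point:
  B0 = {m0}
  B1 = {m1, n1}
  B2 = {m3, n3}
  B3 = {m2, m4, n2, n4}
  B4 = {n0}
m0 ∈ B0, n0 ∈ B4 → different blocks

NO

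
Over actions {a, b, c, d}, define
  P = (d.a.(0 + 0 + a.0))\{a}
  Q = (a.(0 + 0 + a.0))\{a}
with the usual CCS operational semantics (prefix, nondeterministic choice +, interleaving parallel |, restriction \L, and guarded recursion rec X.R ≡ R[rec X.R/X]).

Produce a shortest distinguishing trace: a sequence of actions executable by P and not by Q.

LTS(P): 2 reachable states
  u0 = (d.a.(0 + 0 + a.0))\{a} → —d→ u1
  u1 = (a.(0 + 0 + a.0))\{a} → ·
LTS(Q): 1 reachable states
  v0 = (a.(0 + 0 + a.0))\{a} → ·
Trace ⟨d⟩ through P, begin at {u0}:
  [1] d ⇒ {u1}
  P completes σ.
Trace ⟨d⟩ through Q, begin at {v0}:
  [1] d ⇒ ∅ (Q stuck)

d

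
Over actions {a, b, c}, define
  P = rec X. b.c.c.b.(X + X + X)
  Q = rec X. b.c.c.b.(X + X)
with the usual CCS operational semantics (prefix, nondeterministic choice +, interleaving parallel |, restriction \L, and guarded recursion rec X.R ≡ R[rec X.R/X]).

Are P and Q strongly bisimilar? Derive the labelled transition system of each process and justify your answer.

YES

LTS(P): 5 reachable states
  s0 = rec X. b.c.c.b.(X + X + X) has moves ··b··> s1
  s1 = c.c.b.((rec X. b.c.c.b.(X + X + X)) + (rec X. b.c.c.b.(X + X + X)) + (rec X. b.c.c.b.(X + X + X))) has moves ··c··> s2
  s2 = c.b.((rec X. b.c.c.b.(X + X + X)) + (rec X. b.c.c.b.(X + X + X)) + (rec X. b.c.c.b.(X + X + X))) has moves ··c··> s3
  s3 = b.((rec X. b.c.c.b.(X + X + X)) + (rec X. b.c.c.b.(X + X + X)) + (rec X. b.c.c.b.(X + X + X))) has moves ··b··> s4
  s4 = (rec X. b.c.c.b.(X + X + X)) + (rec X. b.c.c.b.(X + X + X)) + (rec X. b.c.c.b.(X + X + X)) has moves ··b··> s1
LTS(Q): 5 reachable states
  t0 = rec X. b.c.c.b.(X + X) has moves ··b··> t1
  t1 = c.c.b.((rec X. b.c.c.b.(X + X)) + (rec X. b.c.c.b.(X + X))) has moves ··c··> t2
  t2 = c.b.((rec X. b.c.c.b.(X + X)) + (rec X. b.c.c.b.(X + X))) has moves ··c··> t3
  t3 = b.((rec X. b.c.c.b.(X + X)) + (rec X. b.c.c.b.(X + X))) has moves ··b··> t4
  t4 = (rec X. b.c.c.b.(X + X)) + (rec X. b.c.c.b.(X + X)) has moves ··b··> t1
Partition-refinement fixed point:
  B0 = {s0, s4, t0, t4}
  B1 = {s1, t1}
  B2 = {s2, t2}
  B3 = {s3, t3}
s0 ∈ B0, t0 ∈ B0 → same block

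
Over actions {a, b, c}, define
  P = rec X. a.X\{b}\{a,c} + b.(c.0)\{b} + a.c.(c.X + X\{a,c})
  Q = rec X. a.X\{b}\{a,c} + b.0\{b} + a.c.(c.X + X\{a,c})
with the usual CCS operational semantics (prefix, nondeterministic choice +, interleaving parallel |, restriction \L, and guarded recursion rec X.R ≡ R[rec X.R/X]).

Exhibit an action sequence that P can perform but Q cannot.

LTS(P): 7 reachable states
  m0 = rec X. a.X\{b}\{a,c} + b.(c.0)\{b} + a.c.(c.X + X\{a,c}) | —a→ m1, —a→ m2, —b→ m3
  m1 = (rec X. a.X\{b}\{a,c} + b.(c.0)\{b} + a.c.(c.X + X\{a,c}))\{b}\{a,c} | ·
  m2 = c.(c.(rec X. a.X\{b}\{a,c} + b.(c.0)\{b} + a.c.(c.X + X\{a,c})) + (rec X. a.X\{b}\{a,c} + b.(c.0)\{b} + a.c.(c.X + X\{a,c}))\{a,c}) | —c→ m4
  m3 = (c.0)\{b} | —c→ m5
  m4 = c.(rec X. a.X\{b}\{a,c} + b.(c.0)\{b} + a.c.(c.X + X\{a,c})) + (rec X. a.X\{b}\{a,c} + b.(c.0)\{b} + a.c.(c.X + X\{a,c}))\{a,c} | —b→ m6, —c→ m0
  m5 = 0\{b} | ·
  m6 = (c.0)\{b}\{a,c} | ·
LTS(Q): 6 reachable states
  n0 = rec X. a.X\{b}\{a,c} + b.0\{b} + a.c.(c.X + X\{a,c}) | —a→ n1, —a→ n2, —b→ n3
  n1 = (rec X. a.X\{b}\{a,c} + b.0\{b} + a.c.(c.X + X\{a,c}))\{b}\{a,c} | ·
  n2 = c.(c.(rec X. a.X\{b}\{a,c} + b.0\{b} + a.c.(c.X + X\{a,c})) + (rec X. a.X\{b}\{a,c} + b.0\{b} + a.c.(c.X + X\{a,c}))\{a,c}) | —c→ n4
  n3 = 0\{b} | ·
  n4 = c.(rec X. a.X\{b}\{a,c} + b.0\{b} + a.c.(c.X + X\{a,c})) + (rec X. a.X\{b}\{a,c} + b.0\{b} + a.c.(c.X + X\{a,c}))\{a,c} | —b→ n5, —c→ n0
  n5 = 0\{b}\{a,c} | ·
Executing bc from P (initial set {m0}):
  [1] b ⇒ {m3}
  [2] c ⇒ {m5}
  P completes σ.
Executing bc from Q (initial set {n0}):
  [1] b ⇒ {n3}
  [2] c ⇒ ∅ (Q stuck)

bc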